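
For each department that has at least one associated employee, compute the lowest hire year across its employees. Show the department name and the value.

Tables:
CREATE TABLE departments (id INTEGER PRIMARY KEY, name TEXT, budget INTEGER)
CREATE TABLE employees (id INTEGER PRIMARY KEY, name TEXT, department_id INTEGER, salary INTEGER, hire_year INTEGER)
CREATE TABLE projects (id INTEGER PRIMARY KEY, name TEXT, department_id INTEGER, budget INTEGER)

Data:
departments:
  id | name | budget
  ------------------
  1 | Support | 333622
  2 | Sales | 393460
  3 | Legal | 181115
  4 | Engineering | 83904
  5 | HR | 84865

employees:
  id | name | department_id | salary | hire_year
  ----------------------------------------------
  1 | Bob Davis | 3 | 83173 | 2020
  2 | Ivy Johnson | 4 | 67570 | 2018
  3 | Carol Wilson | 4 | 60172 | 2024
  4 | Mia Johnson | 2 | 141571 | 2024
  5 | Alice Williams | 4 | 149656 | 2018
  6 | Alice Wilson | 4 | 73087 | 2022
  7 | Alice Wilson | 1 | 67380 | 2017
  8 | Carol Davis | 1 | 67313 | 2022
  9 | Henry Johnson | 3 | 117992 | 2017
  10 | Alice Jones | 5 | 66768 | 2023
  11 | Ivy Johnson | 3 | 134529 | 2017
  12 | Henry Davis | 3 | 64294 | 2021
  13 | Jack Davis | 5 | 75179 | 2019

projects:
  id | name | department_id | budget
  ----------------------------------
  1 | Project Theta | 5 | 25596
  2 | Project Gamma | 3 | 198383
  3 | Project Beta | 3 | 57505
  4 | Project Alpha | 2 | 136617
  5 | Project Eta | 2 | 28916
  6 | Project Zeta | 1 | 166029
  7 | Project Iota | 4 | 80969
SELECT p.name, MIN(c.hire_year) AS min_hire_year FROM employees c JOIN departments p ON c.department_id = p.id GROUP BY p.id, p.name

Execution result:
name | min_hire_year
Support | 2017
Sales | 2024
Legal | 2017
Engineering | 2018
HR | 2019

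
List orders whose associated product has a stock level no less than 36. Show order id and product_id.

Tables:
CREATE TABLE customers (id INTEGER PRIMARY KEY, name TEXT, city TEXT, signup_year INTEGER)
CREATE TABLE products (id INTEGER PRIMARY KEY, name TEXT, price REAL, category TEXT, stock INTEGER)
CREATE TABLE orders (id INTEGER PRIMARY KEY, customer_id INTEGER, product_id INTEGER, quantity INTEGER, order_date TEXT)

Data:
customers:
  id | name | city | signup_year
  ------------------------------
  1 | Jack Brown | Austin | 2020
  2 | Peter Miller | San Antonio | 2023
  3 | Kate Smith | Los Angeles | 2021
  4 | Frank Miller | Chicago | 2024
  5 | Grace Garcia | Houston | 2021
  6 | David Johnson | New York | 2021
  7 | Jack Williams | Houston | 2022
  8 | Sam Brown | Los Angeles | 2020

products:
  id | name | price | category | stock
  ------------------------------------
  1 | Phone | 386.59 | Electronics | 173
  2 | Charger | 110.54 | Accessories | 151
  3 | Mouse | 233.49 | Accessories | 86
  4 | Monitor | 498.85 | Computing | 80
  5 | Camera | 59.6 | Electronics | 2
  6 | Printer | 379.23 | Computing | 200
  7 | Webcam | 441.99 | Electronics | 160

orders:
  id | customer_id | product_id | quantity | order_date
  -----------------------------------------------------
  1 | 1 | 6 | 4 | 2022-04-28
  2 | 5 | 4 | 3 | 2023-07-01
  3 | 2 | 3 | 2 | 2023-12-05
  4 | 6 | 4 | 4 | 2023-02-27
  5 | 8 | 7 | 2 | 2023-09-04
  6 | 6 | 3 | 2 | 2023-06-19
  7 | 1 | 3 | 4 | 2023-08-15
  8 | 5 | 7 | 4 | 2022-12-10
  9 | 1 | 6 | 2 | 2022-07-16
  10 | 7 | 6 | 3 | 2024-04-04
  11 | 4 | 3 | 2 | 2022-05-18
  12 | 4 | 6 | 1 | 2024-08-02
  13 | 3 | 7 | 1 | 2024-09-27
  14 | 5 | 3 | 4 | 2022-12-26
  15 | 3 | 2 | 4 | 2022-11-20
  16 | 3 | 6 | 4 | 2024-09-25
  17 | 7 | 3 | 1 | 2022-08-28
SELECT id, product_id FROM orders WHERE product_id IN (SELECT id FROM products WHERE stock >= 36)

Execution result:
id | product_id
1 | 6
2 | 4
3 | 3
4 | 4
5 | 7
6 | 3
7 | 3
8 | 7
9 | 6
10 | 6
11 | 3
12 | 6
13 | 7
14 | 3
15 | 2
16 | 6
17 | 3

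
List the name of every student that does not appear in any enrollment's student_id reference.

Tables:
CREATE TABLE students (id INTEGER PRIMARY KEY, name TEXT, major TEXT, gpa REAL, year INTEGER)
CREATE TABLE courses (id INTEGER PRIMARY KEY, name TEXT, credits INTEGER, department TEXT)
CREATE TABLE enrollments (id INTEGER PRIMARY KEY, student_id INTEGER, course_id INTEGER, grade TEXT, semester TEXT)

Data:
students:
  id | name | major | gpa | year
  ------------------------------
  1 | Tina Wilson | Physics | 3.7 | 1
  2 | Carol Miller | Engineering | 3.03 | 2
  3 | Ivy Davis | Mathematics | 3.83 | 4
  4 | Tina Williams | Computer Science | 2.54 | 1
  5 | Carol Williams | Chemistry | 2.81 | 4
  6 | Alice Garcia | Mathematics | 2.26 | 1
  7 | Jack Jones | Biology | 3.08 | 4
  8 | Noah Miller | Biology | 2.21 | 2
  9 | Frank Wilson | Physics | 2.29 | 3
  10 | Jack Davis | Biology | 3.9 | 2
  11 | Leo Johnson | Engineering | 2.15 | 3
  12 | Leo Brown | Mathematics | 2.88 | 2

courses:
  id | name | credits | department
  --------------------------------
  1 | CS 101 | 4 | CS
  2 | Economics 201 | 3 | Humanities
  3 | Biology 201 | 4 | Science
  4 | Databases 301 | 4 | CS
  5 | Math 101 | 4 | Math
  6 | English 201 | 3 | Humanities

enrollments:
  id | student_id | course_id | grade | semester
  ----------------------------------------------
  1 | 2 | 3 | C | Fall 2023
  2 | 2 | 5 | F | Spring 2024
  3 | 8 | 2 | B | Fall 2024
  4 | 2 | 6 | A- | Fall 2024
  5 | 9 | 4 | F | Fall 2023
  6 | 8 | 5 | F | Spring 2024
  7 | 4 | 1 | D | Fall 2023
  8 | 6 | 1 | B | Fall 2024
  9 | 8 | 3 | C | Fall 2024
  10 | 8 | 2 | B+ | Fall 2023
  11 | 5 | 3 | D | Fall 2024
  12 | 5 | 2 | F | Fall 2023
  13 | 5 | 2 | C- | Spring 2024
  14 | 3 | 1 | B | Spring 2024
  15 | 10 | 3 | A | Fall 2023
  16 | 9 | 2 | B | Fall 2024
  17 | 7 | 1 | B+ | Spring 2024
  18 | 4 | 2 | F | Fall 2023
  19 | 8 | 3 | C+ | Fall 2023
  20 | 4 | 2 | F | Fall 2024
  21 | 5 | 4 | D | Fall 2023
SELECT p.name FROM students p LEFT JOIN enrollments c ON c.student_id = p.id WHERE c.id IS NULL

Execution result:
name
Tina Wilson
Leo Johnson
Leo Brown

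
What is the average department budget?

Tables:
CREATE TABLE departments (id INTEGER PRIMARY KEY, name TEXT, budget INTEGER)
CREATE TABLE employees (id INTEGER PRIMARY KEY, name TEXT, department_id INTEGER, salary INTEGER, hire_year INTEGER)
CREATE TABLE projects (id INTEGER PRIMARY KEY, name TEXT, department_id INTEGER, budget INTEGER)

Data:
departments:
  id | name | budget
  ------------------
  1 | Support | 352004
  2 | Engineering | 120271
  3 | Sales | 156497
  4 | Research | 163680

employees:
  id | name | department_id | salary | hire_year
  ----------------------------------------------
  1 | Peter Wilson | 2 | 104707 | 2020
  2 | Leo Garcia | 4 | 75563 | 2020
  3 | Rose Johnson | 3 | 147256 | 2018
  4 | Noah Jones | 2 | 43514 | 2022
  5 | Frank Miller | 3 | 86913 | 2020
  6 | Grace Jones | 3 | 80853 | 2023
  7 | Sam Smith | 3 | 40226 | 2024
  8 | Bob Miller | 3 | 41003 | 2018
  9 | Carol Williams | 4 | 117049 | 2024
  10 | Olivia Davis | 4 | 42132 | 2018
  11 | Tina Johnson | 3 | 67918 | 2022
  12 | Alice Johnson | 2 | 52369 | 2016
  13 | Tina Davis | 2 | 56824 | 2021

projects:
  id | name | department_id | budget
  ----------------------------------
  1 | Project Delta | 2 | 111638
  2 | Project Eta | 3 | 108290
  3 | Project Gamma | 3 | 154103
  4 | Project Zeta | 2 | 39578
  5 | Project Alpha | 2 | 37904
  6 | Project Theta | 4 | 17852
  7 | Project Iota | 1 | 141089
SELECT AVG(budget) FROM departments

Execution result:
198113.00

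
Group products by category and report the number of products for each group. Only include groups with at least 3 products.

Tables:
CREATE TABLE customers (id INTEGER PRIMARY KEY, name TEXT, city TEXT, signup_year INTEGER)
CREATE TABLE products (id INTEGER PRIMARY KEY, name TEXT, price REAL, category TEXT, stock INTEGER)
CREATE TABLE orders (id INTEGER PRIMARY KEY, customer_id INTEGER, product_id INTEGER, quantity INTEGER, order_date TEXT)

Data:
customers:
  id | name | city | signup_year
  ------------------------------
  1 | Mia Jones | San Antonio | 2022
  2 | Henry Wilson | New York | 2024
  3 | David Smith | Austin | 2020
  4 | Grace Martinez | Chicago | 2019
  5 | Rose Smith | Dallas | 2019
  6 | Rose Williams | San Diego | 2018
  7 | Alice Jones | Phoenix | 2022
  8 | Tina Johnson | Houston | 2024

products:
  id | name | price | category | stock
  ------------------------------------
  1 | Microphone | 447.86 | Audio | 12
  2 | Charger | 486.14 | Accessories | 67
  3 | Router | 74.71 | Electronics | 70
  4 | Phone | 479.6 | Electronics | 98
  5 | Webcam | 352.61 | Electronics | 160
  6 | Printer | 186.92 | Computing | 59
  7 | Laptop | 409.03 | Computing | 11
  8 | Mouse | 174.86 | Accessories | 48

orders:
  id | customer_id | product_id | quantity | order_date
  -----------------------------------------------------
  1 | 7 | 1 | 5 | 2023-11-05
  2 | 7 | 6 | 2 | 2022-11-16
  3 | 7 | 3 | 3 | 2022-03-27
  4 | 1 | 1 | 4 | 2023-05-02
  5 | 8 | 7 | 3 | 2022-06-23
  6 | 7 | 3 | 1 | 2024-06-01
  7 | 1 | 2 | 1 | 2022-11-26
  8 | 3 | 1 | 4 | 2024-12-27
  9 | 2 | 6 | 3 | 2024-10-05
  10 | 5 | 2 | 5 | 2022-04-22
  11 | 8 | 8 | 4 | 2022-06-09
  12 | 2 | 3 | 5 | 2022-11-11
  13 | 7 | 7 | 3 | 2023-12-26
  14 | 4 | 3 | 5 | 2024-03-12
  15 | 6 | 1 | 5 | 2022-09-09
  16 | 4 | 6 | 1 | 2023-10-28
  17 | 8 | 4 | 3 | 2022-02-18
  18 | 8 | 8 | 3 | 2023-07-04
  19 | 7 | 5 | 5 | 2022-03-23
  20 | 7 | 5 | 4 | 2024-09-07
SELECT category, COUNT(*) AS n FROM products GROUP BY category HAVING COUNT(*) >= 3

Execution result:
category | n
Electronics | 3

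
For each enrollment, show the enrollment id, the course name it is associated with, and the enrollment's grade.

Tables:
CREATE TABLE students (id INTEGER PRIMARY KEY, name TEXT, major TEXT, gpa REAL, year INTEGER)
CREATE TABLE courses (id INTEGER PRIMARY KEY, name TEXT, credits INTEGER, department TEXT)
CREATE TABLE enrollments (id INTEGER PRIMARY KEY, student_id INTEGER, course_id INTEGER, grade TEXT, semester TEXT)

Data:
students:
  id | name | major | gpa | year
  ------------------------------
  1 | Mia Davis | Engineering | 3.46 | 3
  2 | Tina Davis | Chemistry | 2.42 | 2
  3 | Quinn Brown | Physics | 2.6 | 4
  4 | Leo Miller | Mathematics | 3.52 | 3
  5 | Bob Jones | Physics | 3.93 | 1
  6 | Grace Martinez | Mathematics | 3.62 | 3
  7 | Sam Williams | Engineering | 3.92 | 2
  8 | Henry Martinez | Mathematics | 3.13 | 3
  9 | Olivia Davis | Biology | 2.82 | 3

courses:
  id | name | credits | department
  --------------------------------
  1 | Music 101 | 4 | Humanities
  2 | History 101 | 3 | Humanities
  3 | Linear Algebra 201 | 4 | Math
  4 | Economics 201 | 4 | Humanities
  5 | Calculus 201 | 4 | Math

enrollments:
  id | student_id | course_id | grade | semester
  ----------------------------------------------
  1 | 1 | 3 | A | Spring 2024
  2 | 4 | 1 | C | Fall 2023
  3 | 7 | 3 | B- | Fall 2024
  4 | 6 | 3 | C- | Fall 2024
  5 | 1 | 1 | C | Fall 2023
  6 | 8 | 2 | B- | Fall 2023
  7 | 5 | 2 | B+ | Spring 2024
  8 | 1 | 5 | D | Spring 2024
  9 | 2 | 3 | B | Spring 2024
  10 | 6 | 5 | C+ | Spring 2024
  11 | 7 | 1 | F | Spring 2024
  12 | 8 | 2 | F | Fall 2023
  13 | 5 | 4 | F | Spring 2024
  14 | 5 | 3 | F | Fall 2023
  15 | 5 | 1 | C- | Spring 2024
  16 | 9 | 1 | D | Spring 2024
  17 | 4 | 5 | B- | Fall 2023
SELECT c.id, p.name AS course, c.grade FROM enrollments c JOIN courses p ON c.course_id = p.id

Execution result:
id | course | grade
1 | Linear Algebra 201 | A
2 | Music 101 | C
3 | Linear Algebra 201 | B-
4 | Linear Algebra 201 | C-
5 | Music 101 | C
6 | History 101 | B-
7 | History 101 | B+
8 | Calculus 201 | D
9 | Linear Algebra 201 | B
10 | Calculus 201 | C+
11 | Music 101 | F
12 | History 101 | F
13 | Economics 201 | F
14 | Linear Algebra 201 | F
15 | Music 101 | C-
16 | Music 101 | D
17 | Calculus 201 | B-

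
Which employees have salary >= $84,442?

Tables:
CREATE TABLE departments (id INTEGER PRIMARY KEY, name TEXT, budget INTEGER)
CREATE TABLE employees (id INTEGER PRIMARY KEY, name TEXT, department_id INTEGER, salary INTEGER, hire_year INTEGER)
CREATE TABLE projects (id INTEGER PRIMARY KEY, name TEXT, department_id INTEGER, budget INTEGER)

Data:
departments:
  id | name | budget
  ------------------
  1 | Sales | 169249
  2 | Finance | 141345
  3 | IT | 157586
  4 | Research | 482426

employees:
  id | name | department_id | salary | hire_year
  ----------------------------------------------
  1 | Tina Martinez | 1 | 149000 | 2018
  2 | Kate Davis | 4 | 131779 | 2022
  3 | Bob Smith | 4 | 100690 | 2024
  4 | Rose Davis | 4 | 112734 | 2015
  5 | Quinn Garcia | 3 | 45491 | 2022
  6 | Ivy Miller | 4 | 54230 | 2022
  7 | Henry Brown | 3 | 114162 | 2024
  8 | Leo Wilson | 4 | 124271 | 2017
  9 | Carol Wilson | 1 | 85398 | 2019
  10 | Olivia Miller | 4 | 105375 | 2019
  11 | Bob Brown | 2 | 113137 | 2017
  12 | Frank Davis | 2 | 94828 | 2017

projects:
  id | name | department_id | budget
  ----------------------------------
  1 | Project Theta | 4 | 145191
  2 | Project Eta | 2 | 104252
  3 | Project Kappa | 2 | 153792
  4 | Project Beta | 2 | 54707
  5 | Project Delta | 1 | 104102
SELECT name, salary FROM employees WHERE salary >= 84442

Execution result:
name | salary
Tina Martinez | 149000
Kate Davis | 131779
Bob Smith | 100690
Rose Davis | 112734
Henry Brown | 114162
Leo Wilson | 124271
Carol Wilson | 85398
Olivia Miller | 105375
Bob Brown | 113137
Frank Davis | 94828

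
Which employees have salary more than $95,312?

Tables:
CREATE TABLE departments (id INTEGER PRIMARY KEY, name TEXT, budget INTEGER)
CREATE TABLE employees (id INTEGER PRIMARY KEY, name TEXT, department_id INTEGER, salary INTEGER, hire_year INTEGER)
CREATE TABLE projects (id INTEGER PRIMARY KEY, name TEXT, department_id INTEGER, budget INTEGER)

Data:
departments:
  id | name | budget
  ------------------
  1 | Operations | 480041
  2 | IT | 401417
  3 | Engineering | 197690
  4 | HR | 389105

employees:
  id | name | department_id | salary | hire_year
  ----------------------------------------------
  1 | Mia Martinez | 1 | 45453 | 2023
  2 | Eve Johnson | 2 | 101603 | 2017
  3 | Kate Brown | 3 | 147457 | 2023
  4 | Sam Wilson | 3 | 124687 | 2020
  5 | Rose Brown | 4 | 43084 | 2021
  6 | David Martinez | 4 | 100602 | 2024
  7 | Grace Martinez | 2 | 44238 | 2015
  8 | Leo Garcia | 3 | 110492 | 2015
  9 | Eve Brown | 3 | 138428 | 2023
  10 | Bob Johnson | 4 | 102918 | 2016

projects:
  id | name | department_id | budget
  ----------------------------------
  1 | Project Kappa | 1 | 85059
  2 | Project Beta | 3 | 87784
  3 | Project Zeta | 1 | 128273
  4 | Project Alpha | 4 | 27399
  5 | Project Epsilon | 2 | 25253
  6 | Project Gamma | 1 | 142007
SELECT name, salary FROM employees WHERE salary > 95312

Execution result:
name | salary
Eve Johnson | 101603
Kate Brown | 147457
Sam Wilson | 124687
David Martinez | 100602
Leo Garcia | 110492
Eve Brown | 138428
Bob Johnson | 102918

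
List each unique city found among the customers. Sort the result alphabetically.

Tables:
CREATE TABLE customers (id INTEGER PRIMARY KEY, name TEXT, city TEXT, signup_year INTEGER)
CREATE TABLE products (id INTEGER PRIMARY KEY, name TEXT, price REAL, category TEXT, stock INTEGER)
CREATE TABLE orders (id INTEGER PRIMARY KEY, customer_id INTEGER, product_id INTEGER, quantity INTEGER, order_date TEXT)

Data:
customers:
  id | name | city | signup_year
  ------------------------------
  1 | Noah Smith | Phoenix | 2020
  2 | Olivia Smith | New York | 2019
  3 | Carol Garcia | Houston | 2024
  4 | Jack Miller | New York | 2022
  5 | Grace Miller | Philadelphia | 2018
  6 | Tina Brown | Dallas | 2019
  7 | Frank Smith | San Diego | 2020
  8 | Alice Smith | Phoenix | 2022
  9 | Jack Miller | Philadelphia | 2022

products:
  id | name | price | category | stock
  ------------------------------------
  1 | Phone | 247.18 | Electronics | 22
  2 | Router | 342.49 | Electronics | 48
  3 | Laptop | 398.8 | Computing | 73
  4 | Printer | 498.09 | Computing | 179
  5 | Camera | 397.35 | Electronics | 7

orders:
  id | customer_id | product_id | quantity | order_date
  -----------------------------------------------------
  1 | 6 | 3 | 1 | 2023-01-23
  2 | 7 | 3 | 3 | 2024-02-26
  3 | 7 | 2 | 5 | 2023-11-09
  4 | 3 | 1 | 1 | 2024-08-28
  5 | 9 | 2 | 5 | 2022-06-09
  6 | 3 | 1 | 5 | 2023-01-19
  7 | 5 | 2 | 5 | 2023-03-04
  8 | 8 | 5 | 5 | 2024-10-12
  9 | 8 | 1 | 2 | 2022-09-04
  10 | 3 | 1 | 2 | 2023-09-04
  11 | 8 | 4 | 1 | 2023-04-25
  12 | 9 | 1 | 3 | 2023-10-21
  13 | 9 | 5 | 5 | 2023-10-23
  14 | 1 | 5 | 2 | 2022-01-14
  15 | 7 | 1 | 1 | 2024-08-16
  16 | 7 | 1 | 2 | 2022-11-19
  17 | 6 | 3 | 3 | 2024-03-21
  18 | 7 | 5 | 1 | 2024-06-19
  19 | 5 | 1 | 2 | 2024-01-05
SELECT DISTINCT city FROM customers ORDER BY city

Execution result:
city
Dallas
Houston
New York
Philadelphia
Phoenix
San Diego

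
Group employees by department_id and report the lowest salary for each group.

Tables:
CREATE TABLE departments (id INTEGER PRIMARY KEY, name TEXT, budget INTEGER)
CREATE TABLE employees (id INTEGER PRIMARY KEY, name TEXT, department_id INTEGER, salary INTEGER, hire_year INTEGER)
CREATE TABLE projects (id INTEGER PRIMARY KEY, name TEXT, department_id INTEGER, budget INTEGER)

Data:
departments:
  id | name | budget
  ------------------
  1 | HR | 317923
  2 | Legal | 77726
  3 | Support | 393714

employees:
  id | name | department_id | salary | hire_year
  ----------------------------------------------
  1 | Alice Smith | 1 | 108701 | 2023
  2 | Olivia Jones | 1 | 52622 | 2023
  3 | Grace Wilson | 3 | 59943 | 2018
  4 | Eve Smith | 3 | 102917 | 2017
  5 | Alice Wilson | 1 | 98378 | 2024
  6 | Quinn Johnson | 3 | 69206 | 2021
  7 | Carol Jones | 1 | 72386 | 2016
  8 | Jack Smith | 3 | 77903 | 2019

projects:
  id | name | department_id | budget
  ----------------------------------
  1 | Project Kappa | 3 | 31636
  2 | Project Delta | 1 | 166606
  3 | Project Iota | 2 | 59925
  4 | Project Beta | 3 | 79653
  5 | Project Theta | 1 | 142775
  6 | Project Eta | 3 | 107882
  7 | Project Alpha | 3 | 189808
SELECT department_id, MIN(salary) AS min_salary FROM employees GROUP BY department_id

Execution result:
department_id | min_salary
1 | 52622
3 | 59943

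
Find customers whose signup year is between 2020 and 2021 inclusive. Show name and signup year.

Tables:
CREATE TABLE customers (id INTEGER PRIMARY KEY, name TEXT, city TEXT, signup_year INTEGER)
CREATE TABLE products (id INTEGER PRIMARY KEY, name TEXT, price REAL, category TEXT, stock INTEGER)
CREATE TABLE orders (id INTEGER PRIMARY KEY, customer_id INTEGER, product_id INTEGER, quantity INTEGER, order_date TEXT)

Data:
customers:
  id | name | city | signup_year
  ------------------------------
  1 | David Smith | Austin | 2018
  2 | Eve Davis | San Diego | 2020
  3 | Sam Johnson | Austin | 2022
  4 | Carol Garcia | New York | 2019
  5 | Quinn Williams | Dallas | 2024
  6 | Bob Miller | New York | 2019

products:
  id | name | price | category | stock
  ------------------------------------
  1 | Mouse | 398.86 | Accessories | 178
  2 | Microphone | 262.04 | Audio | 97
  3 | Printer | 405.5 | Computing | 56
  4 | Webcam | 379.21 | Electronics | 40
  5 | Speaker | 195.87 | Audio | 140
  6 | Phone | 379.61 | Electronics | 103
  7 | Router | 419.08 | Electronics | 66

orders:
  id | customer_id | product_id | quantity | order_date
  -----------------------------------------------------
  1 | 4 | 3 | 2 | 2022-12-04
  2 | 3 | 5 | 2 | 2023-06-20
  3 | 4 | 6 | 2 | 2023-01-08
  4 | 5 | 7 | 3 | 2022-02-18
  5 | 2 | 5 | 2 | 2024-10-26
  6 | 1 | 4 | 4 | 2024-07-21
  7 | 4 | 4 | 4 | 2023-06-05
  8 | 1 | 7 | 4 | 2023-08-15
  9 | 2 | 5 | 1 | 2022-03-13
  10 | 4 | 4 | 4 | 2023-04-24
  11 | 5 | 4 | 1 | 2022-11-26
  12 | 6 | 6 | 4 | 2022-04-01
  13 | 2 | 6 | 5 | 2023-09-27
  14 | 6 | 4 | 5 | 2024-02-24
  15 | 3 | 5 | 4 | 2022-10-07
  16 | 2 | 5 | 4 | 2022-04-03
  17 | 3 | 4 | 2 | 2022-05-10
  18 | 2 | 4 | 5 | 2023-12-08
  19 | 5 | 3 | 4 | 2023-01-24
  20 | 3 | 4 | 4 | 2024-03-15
SELECT name, signup_year FROM customers WHERE signup_year BETWEEN 2020 AND 2021

Execution result:
name | signup_year
Eve Davis | 2020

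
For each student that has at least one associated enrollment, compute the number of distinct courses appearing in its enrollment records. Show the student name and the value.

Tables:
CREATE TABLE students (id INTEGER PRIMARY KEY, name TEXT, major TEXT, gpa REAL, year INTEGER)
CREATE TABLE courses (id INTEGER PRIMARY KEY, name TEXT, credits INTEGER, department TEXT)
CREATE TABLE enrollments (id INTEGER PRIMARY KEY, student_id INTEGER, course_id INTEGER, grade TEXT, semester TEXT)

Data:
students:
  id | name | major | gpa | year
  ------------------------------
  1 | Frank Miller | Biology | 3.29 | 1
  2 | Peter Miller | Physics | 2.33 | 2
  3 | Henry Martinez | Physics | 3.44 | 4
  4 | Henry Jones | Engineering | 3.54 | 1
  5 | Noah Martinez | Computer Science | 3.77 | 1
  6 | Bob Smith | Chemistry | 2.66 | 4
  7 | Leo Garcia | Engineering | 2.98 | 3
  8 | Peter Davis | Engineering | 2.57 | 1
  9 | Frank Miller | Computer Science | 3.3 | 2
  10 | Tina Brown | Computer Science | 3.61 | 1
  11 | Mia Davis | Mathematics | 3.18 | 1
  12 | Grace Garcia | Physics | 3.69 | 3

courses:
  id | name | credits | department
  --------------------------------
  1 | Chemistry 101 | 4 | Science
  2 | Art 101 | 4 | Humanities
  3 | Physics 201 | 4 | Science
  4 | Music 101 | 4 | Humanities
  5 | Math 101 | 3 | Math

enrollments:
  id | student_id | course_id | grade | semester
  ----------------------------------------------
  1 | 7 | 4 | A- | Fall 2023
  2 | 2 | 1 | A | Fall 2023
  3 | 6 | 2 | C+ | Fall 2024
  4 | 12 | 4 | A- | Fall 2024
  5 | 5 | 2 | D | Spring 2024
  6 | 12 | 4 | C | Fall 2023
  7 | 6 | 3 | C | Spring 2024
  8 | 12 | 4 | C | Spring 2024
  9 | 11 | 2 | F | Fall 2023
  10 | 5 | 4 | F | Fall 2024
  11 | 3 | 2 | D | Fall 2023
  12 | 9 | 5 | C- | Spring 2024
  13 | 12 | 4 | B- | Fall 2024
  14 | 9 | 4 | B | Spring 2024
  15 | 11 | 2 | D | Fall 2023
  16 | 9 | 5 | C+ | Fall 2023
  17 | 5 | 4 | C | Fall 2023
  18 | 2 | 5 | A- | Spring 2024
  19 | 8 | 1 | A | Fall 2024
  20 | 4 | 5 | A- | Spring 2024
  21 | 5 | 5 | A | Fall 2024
SELECT p.name, COUNT(DISTINCT c.course_id) AS distinct_course_count FROM enrollments c JOIN students p ON c.student_id = p.id GROUP BY p.id, p.name

Execution result:
name | distinct_course_count
Peter Miller | 2
Henry Martinez | 1
Henry Jones | 1
Noah Martinez | 3
Bob Smith | 2
Leo Garcia | 1
Peter Davis | 1
Frank Miller | 2
Mia Davis | 1
Grace Garcia | 1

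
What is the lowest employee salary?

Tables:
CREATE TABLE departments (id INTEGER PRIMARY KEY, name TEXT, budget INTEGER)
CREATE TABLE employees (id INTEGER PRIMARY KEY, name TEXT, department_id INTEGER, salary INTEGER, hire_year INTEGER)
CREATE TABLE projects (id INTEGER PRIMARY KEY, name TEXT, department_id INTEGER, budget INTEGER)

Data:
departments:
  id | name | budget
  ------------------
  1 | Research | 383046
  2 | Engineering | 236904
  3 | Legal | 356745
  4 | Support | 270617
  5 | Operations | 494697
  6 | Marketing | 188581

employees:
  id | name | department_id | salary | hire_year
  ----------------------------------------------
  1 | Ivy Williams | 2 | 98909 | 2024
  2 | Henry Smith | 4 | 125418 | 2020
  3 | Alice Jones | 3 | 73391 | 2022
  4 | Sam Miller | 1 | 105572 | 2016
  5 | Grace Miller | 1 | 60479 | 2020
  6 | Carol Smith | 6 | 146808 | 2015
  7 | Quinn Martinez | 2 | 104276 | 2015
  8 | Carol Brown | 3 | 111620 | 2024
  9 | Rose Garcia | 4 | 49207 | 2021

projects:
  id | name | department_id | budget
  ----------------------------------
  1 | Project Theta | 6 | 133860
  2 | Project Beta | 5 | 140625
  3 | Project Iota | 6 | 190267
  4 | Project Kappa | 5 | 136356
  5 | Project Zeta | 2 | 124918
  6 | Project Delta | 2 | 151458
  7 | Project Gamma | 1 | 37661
SELECT MIN(salary) FROM employees

Execution result:
49207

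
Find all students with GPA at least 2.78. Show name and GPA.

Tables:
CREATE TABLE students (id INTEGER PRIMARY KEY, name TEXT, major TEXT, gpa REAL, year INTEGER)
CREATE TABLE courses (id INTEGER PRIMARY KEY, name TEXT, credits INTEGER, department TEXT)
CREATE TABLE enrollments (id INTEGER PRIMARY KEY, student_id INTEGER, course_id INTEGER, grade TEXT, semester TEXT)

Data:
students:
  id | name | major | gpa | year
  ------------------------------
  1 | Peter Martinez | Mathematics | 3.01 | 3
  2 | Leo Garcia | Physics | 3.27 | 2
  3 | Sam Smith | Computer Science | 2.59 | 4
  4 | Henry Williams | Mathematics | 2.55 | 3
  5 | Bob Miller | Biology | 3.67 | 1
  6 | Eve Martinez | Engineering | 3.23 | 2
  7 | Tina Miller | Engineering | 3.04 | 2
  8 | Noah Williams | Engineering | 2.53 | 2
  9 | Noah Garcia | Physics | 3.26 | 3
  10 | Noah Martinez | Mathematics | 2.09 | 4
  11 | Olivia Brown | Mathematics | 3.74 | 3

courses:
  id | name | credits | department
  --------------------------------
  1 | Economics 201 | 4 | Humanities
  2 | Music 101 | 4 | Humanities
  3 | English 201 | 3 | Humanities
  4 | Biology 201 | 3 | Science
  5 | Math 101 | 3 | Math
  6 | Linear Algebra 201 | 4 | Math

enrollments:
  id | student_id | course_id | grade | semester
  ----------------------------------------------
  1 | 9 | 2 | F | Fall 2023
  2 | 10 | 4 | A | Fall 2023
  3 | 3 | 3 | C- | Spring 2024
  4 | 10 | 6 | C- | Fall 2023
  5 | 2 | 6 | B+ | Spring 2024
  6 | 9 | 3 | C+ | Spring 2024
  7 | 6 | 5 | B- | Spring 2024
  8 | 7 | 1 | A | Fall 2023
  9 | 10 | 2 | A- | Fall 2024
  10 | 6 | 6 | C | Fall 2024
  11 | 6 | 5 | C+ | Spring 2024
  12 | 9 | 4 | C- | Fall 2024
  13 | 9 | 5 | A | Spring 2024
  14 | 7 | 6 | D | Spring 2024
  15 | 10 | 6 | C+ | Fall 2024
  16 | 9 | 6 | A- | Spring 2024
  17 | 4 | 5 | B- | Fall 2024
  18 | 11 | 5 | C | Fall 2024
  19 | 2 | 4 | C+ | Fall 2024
SELECT name, gpa FROM students WHERE gpa >= 2.78

Execution result:
name | gpa
Peter Martinez | 3.01
Leo Garcia | 3.27
Bob Miller | 3.67
Eve Martinez | 3.23
Tina Miller | 3.04
Noah Garcia | 3.26
Olivia Brown | 3.74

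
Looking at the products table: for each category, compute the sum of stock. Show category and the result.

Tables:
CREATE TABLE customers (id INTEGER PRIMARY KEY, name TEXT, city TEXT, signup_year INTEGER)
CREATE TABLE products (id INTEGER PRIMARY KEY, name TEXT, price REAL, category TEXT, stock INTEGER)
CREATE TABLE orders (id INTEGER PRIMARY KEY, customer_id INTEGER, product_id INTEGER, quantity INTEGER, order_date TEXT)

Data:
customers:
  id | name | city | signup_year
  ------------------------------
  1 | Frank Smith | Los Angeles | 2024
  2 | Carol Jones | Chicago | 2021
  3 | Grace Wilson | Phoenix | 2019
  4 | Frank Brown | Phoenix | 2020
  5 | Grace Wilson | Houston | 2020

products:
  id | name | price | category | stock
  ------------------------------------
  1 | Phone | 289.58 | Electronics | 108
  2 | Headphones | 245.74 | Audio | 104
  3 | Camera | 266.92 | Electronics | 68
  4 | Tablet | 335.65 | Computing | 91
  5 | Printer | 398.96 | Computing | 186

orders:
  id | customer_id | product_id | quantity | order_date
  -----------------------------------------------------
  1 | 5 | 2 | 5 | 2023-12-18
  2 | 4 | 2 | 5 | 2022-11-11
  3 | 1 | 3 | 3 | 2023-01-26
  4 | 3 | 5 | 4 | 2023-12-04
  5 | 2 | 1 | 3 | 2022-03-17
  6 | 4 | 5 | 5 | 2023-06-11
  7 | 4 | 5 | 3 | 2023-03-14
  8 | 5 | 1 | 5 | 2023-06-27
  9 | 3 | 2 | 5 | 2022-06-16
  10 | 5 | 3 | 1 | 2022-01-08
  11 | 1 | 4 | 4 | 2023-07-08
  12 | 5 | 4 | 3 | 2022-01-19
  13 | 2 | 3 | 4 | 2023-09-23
SELECT category, SUM(stock) AS sum_stock FROM products GROUP BY category

Execution result:
category | sum_stock
Audio | 104
Computing | 277
Electronics | 176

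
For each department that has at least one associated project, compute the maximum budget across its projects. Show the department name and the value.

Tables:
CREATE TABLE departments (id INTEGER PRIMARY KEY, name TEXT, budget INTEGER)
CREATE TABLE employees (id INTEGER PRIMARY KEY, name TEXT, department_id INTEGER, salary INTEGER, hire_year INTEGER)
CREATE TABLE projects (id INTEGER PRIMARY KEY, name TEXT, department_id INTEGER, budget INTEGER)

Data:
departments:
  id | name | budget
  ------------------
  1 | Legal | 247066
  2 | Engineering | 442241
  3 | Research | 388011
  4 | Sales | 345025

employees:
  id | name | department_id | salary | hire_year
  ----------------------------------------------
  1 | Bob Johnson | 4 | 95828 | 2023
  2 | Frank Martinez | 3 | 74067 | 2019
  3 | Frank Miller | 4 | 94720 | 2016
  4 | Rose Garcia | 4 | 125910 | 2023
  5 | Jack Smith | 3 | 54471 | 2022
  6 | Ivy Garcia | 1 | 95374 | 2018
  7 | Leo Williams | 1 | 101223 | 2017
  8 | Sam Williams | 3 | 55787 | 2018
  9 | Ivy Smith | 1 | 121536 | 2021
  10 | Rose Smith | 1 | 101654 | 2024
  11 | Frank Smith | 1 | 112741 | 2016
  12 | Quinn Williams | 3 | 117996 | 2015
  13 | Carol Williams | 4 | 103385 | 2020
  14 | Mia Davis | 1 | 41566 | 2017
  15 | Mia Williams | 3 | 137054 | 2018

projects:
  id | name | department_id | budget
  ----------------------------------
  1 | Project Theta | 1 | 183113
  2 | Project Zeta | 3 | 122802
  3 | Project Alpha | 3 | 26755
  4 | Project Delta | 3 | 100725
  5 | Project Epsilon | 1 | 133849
SELECT p.name, MAX(c.budget) AS max_budget FROM projects c JOIN departments p ON c.department_id = p.id GROUP BY p.id, p.name

Execution result:
name | max_budget
Legal | 183113
Research | 122802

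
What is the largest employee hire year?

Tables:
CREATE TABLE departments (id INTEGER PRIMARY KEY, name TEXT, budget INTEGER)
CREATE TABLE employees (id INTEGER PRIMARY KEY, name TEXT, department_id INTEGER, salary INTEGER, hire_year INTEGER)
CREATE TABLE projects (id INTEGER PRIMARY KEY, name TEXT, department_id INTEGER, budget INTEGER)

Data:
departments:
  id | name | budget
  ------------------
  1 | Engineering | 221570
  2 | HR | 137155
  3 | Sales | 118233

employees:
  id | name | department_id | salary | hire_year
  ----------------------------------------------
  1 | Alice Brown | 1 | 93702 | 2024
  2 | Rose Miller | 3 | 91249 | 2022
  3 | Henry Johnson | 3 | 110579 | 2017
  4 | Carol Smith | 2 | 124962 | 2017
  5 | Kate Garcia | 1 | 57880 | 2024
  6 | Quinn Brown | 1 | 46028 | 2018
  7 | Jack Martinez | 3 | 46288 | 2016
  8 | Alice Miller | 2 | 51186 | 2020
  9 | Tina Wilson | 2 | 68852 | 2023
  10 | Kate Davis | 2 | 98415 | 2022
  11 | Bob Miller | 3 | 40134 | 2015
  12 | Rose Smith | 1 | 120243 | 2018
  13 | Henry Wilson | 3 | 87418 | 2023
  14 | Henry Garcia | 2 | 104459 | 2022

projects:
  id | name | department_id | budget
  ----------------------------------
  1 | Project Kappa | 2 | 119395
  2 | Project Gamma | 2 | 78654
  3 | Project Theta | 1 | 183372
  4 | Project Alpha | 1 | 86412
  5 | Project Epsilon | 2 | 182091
SELECT MAX(hire_year) FROM employees

Execution result:
2024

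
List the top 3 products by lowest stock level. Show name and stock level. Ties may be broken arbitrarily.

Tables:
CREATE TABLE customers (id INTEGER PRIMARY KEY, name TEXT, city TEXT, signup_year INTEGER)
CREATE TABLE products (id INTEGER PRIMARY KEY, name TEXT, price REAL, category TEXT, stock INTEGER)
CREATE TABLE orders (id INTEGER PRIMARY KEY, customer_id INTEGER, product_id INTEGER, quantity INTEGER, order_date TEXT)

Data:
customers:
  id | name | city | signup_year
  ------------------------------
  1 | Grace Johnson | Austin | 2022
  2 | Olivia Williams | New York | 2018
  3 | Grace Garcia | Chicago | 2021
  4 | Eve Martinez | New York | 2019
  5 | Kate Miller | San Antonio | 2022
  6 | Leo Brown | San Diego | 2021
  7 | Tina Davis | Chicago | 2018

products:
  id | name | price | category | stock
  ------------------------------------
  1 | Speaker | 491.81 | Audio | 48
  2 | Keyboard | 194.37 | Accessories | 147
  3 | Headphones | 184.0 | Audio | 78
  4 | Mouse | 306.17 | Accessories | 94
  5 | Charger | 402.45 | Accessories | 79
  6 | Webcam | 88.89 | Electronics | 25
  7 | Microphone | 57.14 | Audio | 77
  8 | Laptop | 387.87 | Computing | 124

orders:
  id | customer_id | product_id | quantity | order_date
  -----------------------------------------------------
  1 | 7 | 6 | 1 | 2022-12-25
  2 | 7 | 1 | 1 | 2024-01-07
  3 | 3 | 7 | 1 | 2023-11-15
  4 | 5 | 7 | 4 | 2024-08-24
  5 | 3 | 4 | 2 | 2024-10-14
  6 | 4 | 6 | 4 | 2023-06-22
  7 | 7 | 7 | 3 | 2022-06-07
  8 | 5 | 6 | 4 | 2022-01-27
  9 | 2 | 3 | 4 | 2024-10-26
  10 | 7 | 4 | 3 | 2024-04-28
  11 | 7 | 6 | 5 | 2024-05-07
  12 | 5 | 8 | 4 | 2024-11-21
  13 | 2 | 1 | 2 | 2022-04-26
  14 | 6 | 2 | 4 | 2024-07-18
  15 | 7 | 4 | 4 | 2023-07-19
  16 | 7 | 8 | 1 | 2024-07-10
SELECT name, stock FROM products ORDER BY stock ASC LIMIT 3

Execution result:
name | stock
Webcam | 25
Speaker | 48
Microphone | 77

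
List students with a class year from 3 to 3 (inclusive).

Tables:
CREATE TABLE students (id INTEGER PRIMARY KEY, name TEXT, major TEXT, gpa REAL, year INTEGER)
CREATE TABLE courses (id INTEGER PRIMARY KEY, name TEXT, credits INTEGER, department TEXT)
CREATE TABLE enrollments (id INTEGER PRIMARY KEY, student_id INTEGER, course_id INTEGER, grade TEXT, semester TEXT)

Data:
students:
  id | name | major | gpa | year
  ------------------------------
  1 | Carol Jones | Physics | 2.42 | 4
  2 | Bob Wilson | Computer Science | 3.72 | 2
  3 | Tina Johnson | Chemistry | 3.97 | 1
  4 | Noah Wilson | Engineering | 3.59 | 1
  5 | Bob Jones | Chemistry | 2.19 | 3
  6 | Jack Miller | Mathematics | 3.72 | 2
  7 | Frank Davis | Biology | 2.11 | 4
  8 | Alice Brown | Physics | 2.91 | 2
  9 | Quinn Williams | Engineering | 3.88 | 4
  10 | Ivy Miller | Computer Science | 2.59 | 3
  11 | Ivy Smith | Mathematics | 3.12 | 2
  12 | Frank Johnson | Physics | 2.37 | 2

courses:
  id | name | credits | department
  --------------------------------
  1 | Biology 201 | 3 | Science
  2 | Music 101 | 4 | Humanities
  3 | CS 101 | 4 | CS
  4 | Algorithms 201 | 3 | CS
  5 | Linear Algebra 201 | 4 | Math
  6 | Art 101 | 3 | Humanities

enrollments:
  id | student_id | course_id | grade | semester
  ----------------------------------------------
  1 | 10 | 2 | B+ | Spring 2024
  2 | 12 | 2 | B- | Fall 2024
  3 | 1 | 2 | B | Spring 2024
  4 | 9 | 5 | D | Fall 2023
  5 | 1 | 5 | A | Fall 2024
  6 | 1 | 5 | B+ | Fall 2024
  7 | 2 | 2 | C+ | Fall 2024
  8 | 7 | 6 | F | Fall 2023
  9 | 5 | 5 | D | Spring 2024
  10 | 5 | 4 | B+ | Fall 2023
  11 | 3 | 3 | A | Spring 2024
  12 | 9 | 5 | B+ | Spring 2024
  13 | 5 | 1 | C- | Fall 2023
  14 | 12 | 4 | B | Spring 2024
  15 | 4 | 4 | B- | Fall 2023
SELECT name, year FROM students WHERE year BETWEEN 3 AND 3

Execution result:
name | year
Bob Jones | 3
Ivy Miller | 3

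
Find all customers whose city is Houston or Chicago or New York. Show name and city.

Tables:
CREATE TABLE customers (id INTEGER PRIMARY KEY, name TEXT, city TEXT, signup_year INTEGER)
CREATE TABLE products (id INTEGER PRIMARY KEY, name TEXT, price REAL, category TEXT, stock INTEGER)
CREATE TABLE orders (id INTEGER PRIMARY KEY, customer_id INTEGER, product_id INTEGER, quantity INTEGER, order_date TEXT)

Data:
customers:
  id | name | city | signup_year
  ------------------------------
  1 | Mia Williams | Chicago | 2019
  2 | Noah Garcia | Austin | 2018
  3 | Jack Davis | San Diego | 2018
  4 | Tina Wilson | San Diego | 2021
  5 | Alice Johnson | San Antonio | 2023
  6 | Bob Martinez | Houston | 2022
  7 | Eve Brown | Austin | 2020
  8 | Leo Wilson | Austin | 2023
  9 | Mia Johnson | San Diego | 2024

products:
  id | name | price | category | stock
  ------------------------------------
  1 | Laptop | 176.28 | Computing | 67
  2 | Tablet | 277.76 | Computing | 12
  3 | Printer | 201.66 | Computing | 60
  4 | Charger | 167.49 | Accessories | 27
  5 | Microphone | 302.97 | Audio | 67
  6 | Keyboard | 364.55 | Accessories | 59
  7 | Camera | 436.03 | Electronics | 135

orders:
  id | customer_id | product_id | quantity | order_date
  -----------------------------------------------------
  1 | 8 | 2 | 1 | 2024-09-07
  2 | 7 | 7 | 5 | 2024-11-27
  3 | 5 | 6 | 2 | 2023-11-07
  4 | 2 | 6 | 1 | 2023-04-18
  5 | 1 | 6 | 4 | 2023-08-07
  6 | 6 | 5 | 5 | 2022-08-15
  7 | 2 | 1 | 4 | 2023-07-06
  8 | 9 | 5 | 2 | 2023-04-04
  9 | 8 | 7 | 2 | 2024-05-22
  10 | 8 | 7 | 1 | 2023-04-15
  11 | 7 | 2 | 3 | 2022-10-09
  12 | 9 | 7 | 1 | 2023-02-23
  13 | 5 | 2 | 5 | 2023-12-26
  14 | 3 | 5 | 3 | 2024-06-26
SELECT name, city FROM customers WHERE city IN ('Houston', 'Chicago', 'New York')

Execution result:
name | city
Mia Williams | Chicago
Bob Martinez | Houston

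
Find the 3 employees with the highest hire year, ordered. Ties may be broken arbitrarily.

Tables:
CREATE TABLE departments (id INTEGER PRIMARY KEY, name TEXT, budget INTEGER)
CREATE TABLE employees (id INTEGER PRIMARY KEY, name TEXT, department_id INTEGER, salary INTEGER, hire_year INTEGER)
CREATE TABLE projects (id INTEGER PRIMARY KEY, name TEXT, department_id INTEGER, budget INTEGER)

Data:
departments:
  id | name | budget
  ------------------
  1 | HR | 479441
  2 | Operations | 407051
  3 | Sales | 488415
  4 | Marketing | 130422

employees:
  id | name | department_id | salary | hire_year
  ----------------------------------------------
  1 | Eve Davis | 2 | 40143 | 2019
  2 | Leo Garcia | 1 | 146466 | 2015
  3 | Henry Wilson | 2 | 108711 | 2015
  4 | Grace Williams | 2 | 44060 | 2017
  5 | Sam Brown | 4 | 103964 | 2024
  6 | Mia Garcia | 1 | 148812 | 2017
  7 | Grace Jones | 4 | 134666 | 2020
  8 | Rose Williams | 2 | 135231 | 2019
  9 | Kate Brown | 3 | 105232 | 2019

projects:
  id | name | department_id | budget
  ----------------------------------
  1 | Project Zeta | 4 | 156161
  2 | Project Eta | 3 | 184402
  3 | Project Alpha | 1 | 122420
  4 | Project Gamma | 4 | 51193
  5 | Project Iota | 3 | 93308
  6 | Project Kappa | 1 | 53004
SELECT name, hire_year FROM employees ORDER BY hire_year DESC LIMIT 3

Execution result:
name | hire_year
Sam Brown | 2024
Grace Jones | 2020
Eve Davis | 2019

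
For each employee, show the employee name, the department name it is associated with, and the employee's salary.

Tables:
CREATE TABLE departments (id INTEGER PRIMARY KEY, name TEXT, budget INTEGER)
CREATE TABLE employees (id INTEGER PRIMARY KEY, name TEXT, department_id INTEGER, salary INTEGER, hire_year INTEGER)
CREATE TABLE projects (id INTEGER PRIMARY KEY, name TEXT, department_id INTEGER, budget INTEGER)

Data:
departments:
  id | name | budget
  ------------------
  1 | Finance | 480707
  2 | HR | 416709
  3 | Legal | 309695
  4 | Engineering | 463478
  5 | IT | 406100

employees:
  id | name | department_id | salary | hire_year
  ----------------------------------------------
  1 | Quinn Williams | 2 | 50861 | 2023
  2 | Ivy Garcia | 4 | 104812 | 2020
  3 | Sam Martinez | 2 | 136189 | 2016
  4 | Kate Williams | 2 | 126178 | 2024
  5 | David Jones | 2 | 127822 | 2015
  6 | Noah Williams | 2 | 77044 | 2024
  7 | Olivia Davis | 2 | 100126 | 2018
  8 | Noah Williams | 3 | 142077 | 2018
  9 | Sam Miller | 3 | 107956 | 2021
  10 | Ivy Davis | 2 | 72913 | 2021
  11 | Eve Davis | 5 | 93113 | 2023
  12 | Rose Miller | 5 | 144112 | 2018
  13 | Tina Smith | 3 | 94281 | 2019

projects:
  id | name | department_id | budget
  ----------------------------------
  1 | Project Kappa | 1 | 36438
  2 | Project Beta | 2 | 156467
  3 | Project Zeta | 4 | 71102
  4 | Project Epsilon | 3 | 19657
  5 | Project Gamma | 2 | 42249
SELECT c.name, p.name AS department, c.salary FROM employees c JOIN departments p ON c.department_id = p.id

Execution result:
name | department | salary
Quinn Williams | HR | 50861
Ivy Garcia | Engineering | 104812
Sam Martinez | HR | 136189
Kate Williams | HR | 126178
David Jones | HR | 127822
Noah Williams | HR | 77044
Olivia Davis | HR | 100126
Noah Williams | Legal | 142077
Sam Miller | Legal | 107956
Ivy Davis | HR | 72913
Eve Davis | IT | 93113
Rose Miller | IT | 144112
Tina Smith | Legal | 94281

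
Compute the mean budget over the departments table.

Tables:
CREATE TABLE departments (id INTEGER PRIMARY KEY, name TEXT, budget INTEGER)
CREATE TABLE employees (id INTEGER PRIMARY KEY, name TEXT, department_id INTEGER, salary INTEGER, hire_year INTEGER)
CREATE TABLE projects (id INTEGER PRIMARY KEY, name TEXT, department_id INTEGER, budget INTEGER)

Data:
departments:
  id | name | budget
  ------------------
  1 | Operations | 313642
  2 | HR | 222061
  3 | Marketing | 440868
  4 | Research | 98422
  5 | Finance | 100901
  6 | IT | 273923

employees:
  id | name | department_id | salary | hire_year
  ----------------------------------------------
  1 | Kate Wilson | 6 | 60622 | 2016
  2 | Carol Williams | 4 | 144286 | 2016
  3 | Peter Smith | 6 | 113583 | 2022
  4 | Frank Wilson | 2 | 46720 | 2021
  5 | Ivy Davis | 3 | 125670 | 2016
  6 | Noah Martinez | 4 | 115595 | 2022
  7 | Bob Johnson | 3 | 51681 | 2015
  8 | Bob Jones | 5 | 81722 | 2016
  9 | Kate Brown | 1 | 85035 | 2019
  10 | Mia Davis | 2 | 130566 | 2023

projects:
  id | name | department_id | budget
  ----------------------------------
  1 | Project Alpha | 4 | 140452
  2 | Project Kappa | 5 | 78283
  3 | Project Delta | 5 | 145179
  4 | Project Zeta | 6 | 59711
SELECT AVG(budget) FROM departments

Execution result:
241636.17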